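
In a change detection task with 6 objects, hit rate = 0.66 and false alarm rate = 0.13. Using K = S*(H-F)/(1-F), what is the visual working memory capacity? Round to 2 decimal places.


K = S * (H - F) / (1 - F)
H - F = 0.53
1 - F = 0.87
K = 6 * 0.53 / 0.87
= 3.66


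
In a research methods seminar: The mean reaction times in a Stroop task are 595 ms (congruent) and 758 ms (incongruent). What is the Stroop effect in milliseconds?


Stroop effect = RT(incongruent) - RT(congruent)
= 758 - 595
= 163 ms


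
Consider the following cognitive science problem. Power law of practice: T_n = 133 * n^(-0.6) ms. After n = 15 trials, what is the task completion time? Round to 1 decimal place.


T_n = 133 * 15^(-0.6)
15^(-0.6) = 0.196945
T_n = 133 * 0.196945
= 26.2 ms


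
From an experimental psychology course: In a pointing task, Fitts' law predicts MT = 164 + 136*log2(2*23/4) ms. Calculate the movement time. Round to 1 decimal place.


MT = 164 + 136 * log2(2*23/4)
2D/W = 11.5
log2(11.5) = 3.5236
MT = 164 + 136 * 3.5236
= 643.2 ms


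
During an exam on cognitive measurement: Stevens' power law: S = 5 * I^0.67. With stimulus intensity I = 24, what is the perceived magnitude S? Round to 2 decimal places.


S = 5 * 24^0.67
24^0.67 = 8.4089
S = 5 * 8.4089
= 42.04


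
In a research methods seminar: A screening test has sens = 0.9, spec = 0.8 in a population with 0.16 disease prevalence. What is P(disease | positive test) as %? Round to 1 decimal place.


PPV = (sens * prev) / (sens * prev + (1-spec) * (1-prev))
Numerator = 0.9 * 0.16 = 0.144
P(positive and no disease) = (1 - spec) * (1 - prev) = (1 - 0.8) * (1 - 0.16) = 0.168
Denominator = 0.144 + 0.168 = 0.312
PPV = 0.144 / 0.312 = 0.461538
As percentage = 46.2


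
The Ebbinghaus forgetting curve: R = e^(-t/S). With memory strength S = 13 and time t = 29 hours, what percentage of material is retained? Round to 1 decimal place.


R = e^(-t/S)
-t/S = -29/13 = -2.230769
R = e^(-2.230769) = 0.107446
Percentage = 0.107446 * 100
= 10.7


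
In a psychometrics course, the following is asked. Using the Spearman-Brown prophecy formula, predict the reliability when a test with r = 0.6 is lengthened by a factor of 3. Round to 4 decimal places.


r_new = n*r / (1 + (n-1)*r)
Numerator = 3 * 0.6 = 1.8
Denominator = 1 + 2 * 0.6 = 2.2
r_new = 1.8 / 2.2
= 0.8182


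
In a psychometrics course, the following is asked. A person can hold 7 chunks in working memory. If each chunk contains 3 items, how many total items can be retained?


Total items = chunks * items_per_chunk
= 7 * 3
= 21


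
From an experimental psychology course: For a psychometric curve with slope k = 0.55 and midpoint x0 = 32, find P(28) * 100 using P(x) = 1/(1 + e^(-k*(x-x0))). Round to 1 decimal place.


P(x) = 1/(1 + e^(-0.55*(28 - 32)))
Exponent = -0.55 * -4 = 2.2
e^(2.2) = 9.025013
P = 1/(1 + 9.025013) = 0.09975
Percentage = 10.0


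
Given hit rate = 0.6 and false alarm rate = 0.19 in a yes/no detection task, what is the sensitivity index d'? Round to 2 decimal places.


d' = z(HR) - z(FAR)
z(0.6) = 0.2533
z(0.19) = -0.8779
d' = 0.2533 - -0.8779
= 1.13


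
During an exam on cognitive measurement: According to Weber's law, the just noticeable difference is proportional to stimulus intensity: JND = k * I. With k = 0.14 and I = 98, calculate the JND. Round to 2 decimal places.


JND = k * I
JND = 0.14 * 98
= 13.72


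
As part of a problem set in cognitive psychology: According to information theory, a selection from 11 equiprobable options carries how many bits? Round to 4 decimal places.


H = log2(n)
H = log2(11)
= 3.4594


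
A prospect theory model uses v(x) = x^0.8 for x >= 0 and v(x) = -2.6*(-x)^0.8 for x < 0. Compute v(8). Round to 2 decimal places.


Since x = 8 >= 0, use v(x) = x^0.8
8^0.8 = 5.278
v(8) = 5.28


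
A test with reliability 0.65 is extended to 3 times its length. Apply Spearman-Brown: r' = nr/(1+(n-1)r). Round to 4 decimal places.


r_new = n*r / (1 + (n-1)*r)
Numerator = 3 * 0.65 = 1.95
Denominator = 1 + 2 * 0.65 = 2.3
r_new = 1.95 / 2.3
= 0.8478


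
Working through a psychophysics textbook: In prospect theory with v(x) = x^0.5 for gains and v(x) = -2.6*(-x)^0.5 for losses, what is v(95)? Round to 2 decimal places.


Since x = 95 >= 0, use v(x) = x^0.5
95^0.5 = 9.7468
v(95) = 9.75


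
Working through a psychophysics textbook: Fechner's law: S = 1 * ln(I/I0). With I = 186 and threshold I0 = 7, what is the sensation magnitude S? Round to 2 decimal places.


S = 1 * ln(186/7)
I/I0 = 26.571429
ln(26.571429) = 3.2798
S = 1 * 3.2798
= 3.28


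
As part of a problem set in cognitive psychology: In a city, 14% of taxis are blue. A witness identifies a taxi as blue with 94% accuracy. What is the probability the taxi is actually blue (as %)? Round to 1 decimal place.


P(blue | says blue) = P(says blue | blue)*P(blue) / [P(says blue | blue)*P(blue) + P(says blue | not blue)*P(not blue)]
Numerator = 0.94 * 0.14 = 0.1316
False identification = 0.06 * 0.86 = 0.0516
P = 0.1316 / (0.1316 + 0.0516)
= 0.1316 / 0.1832
As percentage = 71.8


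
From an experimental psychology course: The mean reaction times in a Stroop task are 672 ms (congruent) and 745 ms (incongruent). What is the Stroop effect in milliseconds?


Stroop effect = RT(incongruent) - RT(congruent)
= 745 - 672
= 73 ms


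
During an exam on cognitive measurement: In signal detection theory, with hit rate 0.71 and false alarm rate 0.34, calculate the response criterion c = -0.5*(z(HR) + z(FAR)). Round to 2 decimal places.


c = -0.5 * (z(HR) + z(FAR))
z(0.71) = 0.5534
z(0.34) = -0.4125
c = -0.5 * (0.5534 + -0.4125)
= -0.5 * 0.1409
= -0.07


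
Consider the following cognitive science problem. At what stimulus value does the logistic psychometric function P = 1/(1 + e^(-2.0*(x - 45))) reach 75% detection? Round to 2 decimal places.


At P = 0.75: 0.75 = 1/(1 + e^(-k*(x-x0)))
Solving: e^(-k*(x-x0)) = 1/3
x = x0 + ln(3)/k
ln(3) = 1.0986
x = 45 + 1.0986/2.0
= 45 + 0.5493
= 45.55


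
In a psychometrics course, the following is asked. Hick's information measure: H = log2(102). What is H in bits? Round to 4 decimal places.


H = log2(n)
H = log2(102)
= 6.6724


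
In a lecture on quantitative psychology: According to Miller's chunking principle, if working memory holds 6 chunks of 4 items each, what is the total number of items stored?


Total items = chunks * items_per_chunk
= 6 * 4
= 24


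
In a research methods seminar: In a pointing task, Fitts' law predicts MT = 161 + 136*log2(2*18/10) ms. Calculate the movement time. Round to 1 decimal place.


MT = 161 + 136 * log2(2*18/10)
2D/W = 3.6
log2(3.6) = 1.848
MT = 161 + 136 * 1.848
= 412.3 ms


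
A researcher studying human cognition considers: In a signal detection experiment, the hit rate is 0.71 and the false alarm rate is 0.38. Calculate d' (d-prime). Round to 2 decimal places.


d' = z(HR) - z(FAR)
z(0.71) = 0.5534
z(0.38) = -0.3055
d' = 0.5534 - -0.3055
= 0.86


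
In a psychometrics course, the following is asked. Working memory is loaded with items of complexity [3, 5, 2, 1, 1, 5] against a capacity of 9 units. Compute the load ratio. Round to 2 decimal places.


Total complexity = 3 + 5 + 2 + 1 + 1 + 5 = 17
Load = total / capacity = 17 / 9
= 1.89


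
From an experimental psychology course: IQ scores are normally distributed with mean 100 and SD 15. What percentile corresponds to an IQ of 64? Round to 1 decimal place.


z = (IQ - mean) / SD
z = (64 - 100) / 15 = -2.4
Percentile = Phi(-2.4) * 100
Phi(-2.4) = 0.008198
= 0.8


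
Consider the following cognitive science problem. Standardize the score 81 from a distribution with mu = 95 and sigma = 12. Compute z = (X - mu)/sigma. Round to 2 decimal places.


z = (X - mu) / sigma
= (81 - 95) / 12
= -14 / 12
= -1.17


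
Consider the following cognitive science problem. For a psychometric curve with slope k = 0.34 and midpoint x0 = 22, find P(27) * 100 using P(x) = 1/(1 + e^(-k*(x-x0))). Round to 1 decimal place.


P(x) = 1/(1 + e^(-0.34*(27 - 22)))
Exponent = -0.34 * 5 = -1.7
e^(-1.7) = 0.182684
P = 1/(1 + 0.182684) = 0.845534
Percentage = 84.6


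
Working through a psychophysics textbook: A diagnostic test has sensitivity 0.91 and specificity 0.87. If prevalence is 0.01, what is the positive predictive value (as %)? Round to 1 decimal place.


PPV = (sens * prev) / (sens * prev + (1-spec) * (1-prev))
Numerator = 0.91 * 0.01 = 0.0091
P(positive and no disease) = (1 - spec) * (1 - prev) = (1 - 0.87) * (1 - 0.01) = 0.1287
Denominator = 0.0091 + 0.1287 = 0.1378
PPV = 0.0091 / 0.1378 = 0.066038
As percentage = 6.6


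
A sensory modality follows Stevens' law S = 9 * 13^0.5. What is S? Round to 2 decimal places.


S = 9 * 13^0.5
13^0.5 = 3.6056
S = 9 * 3.6056
= 32.45


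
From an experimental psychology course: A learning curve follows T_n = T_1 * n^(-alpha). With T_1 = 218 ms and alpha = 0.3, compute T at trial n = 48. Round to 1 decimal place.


T_n = 218 * 48^(-0.3)
48^(-0.3) = 0.31306
T_n = 218 * 0.31306
= 68.2 ms


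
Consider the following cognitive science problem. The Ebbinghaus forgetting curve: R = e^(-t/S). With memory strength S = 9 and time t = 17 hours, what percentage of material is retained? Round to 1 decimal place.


R = e^(-t/S)
-t/S = -17/9 = -1.888889
R = e^(-1.888889) = 0.15124
Percentage = 0.15124 * 100
= 15.1


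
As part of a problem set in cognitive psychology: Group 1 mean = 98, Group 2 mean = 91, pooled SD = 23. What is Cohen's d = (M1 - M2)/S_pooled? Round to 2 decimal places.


Cohen's d = (M1 - M2) / S_pooled
= (98 - 91) / 23
= 7 / 23
= 0.30


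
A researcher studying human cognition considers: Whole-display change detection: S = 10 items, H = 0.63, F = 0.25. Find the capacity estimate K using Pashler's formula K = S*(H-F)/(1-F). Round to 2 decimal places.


K = S * (H - F) / (1 - F)
H - F = 0.38
1 - F = 0.75
K = 10 * 0.38 / 0.75
= 5.07


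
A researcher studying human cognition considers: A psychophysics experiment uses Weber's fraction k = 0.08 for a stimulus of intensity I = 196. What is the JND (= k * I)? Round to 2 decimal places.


JND = k * I
JND = 0.08 * 196
= 15.68


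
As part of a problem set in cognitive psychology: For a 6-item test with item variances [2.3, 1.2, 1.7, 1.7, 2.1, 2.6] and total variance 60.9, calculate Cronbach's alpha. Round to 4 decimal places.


alpha = (k/(k-1)) * (1 - sum(s_i^2)/s_total^2)
sum(item variances) = 11.6
k/(k-1) = 6/5 = 1.2
1 - 11.6/60.9 = 1 - 0.190476 = 0.809524
alpha = 1.2 * 0.809524
= 0.9714


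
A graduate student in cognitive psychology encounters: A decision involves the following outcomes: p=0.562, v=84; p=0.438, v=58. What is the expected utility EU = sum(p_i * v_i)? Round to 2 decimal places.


EU = sum(p_i * v_i)
0.562 * 84 = 47.208
0.438 * 58 = 25.404
EU = 47.208 + 25.404
= 72.61


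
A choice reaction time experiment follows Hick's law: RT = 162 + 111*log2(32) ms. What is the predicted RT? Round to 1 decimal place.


RT = 162 + 111 * log2(32)
log2(32) = 5.0
RT = 162 + 111 * 5.0
= 162 + 555.0
= 717.0 ms


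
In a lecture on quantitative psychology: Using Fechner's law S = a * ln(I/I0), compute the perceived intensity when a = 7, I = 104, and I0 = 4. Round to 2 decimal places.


S = 7 * ln(104/4)
I/I0 = 26.0
ln(26.0) = 3.2581
S = 7 * 3.2581
= 22.81


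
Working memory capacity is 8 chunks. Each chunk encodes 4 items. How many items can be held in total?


Total items = chunks * items_per_chunk
= 8 * 4
= 32


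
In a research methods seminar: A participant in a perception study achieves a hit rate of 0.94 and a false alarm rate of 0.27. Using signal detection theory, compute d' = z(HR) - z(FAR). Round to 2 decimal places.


d' = z(HR) - z(FAR)
z(0.94) = 1.5548
z(0.27) = -0.6128
d' = 1.5548 - -0.6128
= 2.17


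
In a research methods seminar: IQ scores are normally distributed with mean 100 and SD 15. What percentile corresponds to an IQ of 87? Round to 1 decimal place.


z = (IQ - mean) / SD
z = (87 - 100) / 15 = -0.8667
Percentile = Phi(-0.8667) * 100
Phi(-0.8667) = 0.193053
= 19.3


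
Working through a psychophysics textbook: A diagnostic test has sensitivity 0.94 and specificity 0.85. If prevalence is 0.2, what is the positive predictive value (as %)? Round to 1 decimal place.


PPV = (sens * prev) / (sens * prev + (1-spec) * (1-prev))
Numerator = 0.94 * 0.2 = 0.188
P(positive and no disease) = (1 - spec) * (1 - prev) = (1 - 0.85) * (1 - 0.2) = 0.12
Denominator = 0.188 + 0.12 = 0.308
PPV = 0.188 / 0.308 = 0.61039
As percentage = 61.0


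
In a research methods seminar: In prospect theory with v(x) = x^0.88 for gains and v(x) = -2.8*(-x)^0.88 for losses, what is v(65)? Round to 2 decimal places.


Since x = 65 >= 0, use v(x) = x^0.88
65^0.88 = 39.388
v(65) = 39.39


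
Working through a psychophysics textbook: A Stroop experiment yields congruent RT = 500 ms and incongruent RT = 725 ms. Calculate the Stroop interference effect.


Stroop effect = RT(incongruent) - RT(congruent)
= 725 - 500
= 225 ms


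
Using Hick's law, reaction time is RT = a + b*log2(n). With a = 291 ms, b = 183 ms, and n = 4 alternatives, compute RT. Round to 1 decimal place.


RT = 291 + 183 * log2(4)
log2(4) = 2.0
RT = 291 + 183 * 2.0
= 291 + 366.0
= 657.0 ms


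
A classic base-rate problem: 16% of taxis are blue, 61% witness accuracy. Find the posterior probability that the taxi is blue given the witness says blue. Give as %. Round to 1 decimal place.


P(blue | says blue) = P(says blue | blue)*P(blue) / [P(says blue | blue)*P(blue) + P(says blue | not blue)*P(not blue)]
Numerator = 0.61 * 0.16 = 0.0976
False identification = 0.39 * 0.84 = 0.3276
P = 0.0976 / (0.0976 + 0.3276)
= 0.0976 / 0.4252
As percentage = 23.0


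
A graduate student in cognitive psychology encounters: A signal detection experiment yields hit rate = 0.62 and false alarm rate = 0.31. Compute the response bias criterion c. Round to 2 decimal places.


c = -0.5 * (z(HR) + z(FAR))
z(0.62) = 0.3055
z(0.31) = -0.4959
c = -0.5 * (0.3055 + -0.4959)
= -0.5 * -0.1904
= 0.10


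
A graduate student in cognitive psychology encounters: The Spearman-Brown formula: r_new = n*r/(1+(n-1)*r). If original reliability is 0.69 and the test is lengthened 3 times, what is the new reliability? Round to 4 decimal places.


r_new = n*r / (1 + (n-1)*r)
Numerator = 3 * 0.69 = 2.07
Denominator = 1 + 2 * 0.69 = 2.38
r_new = 2.07 / 2.38
= 0.8697


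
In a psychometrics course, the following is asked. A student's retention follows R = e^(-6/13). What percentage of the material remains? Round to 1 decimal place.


R = e^(-t/S)
-t/S = -6/13 = -0.461538
R = e^(-0.461538) = 0.630313
Percentage = 0.630313 * 100
= 63.0


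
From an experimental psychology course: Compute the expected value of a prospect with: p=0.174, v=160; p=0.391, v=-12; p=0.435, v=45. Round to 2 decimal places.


EU = sum(p_i * v_i)
0.174 * 160 = 27.84
0.391 * -12 = -4.692
0.435 * 45 = 19.575
EU = 27.84 + -4.692 + 19.575
= 42.72


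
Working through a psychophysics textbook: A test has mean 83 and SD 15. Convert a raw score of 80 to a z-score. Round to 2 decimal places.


z = (X - mu) / sigma
= (80 - 83) / 15
= -3 / 15
= -0.20


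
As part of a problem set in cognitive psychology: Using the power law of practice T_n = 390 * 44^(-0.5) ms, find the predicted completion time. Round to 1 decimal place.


T_n = 390 * 44^(-0.5)
44^(-0.5) = 0.150756
T_n = 390 * 0.150756
= 58.8 ms


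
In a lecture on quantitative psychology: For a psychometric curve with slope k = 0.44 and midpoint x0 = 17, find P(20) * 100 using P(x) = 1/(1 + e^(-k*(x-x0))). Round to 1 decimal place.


P(x) = 1/(1 + e^(-0.44*(20 - 17)))
Exponent = -0.44 * 3 = -1.32
e^(-1.32) = 0.267135
P = 1/(1 + 0.267135) = 0.789182
Percentage = 78.9


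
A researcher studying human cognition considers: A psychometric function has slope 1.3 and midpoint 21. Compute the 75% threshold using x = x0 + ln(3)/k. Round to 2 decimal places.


At P = 0.75: 0.75 = 1/(1 + e^(-k*(x-x0)))
Solving: e^(-k*(x-x0)) = 1/3
x = x0 + ln(3)/k
ln(3) = 1.0986
x = 21 + 1.0986/1.3
= 21 + 0.8451
= 21.85


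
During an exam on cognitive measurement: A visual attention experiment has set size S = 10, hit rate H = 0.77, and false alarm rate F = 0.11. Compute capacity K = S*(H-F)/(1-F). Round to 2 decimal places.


K = S * (H - F) / (1 - F)
H - F = 0.66
1 - F = 0.89
K = 10 * 0.66 / 0.89
= 7.42


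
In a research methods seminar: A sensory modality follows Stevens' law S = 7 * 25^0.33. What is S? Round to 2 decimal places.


S = 7 * 25^0.33
25^0.33 = 2.8928
S = 7 * 2.8928
= 20.25


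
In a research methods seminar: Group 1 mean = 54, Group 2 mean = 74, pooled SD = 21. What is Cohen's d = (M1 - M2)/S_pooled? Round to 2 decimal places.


Cohen's d = (M1 - M2) / S_pooled
= (54 - 74) / 21
= -20 / 21
= -0.95


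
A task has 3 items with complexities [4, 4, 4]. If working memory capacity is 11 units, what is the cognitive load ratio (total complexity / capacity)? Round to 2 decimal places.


Total complexity = 4 + 4 + 4 = 12
Load = total / capacity = 12 / 11
= 1.09


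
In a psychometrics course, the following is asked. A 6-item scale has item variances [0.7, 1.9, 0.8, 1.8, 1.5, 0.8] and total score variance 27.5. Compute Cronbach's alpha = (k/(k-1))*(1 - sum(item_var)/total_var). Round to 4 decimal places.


alpha = (k/(k-1)) * (1 - sum(s_i^2)/s_total^2)
sum(item variances) = 7.5
k/(k-1) = 6/5 = 1.2
1 - 7.5/27.5 = 1 - 0.272727 = 0.727273
alpha = 1.2 * 0.727273
= 0.8727


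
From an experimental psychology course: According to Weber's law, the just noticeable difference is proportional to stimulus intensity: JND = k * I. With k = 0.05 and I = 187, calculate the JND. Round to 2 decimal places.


JND = k * I
JND = 0.05 * 187
= 9.35


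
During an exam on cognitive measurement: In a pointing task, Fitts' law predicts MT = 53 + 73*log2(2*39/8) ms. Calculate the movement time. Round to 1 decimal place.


MT = 53 + 73 * log2(2*39/8)
2D/W = 9.75
log2(9.75) = 3.2854
MT = 53 + 73 * 3.2854
= 292.8 ms


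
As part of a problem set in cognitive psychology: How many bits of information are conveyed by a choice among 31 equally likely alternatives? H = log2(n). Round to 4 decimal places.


H = log2(n)
H = log2(31)
= 4.9542


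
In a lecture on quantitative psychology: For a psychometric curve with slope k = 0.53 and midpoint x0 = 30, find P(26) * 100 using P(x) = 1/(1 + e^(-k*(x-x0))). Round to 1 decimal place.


P(x) = 1/(1 + e^(-0.53*(26 - 30)))
Exponent = -0.53 * -4 = 2.12
e^(2.12) = 8.331137
P = 1/(1 + 8.331137) = 0.107168
Percentage = 10.7


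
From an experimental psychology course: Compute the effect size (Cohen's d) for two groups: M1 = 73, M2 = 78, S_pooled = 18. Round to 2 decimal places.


Cohen's d = (M1 - M2) / S_pooled
= (73 - 78) / 18
= -5 / 18
= -0.28


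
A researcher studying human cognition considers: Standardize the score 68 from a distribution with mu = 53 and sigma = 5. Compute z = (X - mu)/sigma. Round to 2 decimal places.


z = (X - mu) / sigma
= (68 - 53) / 5
= 15 / 5
= 3.00


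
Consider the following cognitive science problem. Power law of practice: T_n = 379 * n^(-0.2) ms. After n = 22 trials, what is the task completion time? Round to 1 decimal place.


T_n = 379 * 22^(-0.2)
22^(-0.2) = 0.538909
T_n = 379 * 0.538909
= 204.2 ms


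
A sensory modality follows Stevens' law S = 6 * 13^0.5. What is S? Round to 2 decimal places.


S = 6 * 13^0.5
13^0.5 = 3.6056
S = 6 * 3.6056
= 21.63


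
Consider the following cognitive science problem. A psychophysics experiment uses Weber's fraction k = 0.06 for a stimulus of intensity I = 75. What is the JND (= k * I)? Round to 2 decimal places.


JND = k * I
JND = 0.06 * 75
= 4.50


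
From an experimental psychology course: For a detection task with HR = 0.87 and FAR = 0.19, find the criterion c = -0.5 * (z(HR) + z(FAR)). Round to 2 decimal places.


c = -0.5 * (z(HR) + z(FAR))
z(0.87) = 1.1264
z(0.19) = -0.8779
c = -0.5 * (1.1264 + -0.8779)
= -0.5 * 0.2485
= -0.12


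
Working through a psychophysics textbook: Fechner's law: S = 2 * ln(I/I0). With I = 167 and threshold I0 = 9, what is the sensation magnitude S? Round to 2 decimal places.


S = 2 * ln(167/9)
I/I0 = 18.555556
ln(18.555556) = 2.9208
S = 2 * 2.9208
= 5.84


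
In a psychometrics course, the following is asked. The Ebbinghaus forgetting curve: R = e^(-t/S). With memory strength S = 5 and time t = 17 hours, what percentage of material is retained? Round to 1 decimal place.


R = e^(-t/S)
-t/S = -17/5 = -3.4
R = e^(-3.4) = 0.033373
Percentage = 0.033373 * 100
= 3.3


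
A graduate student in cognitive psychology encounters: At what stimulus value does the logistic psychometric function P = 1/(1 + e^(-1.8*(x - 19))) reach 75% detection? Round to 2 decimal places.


At P = 0.75: 0.75 = 1/(1 + e^(-k*(x-x0)))
Solving: e^(-k*(x-x0)) = 1/3
x = x0 + ln(3)/k
ln(3) = 1.0986
x = 19 + 1.0986/1.8
= 19 + 0.6103
= 19.61


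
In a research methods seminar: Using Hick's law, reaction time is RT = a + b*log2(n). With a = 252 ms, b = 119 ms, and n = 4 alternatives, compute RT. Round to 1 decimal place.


RT = 252 + 119 * log2(4)
log2(4) = 2.0
RT = 252 + 119 * 2.0
= 252 + 238.0
= 490.0 ms


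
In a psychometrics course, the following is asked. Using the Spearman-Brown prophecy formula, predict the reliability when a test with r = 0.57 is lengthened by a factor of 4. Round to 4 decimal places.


r_new = n*r / (1 + (n-1)*r)
Numerator = 4 * 0.57 = 2.28
Denominator = 1 + 3 * 0.57 = 2.71
r_new = 2.28 / 2.71
= 0.8413


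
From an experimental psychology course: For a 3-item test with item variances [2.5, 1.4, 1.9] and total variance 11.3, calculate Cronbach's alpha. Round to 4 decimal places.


alpha = (k/(k-1)) * (1 - sum(s_i^2)/s_total^2)
sum(item variances) = 5.8
k/(k-1) = 3/2 = 1.5
1 - 5.8/11.3 = 1 - 0.513274 = 0.486726
alpha = 1.5 * 0.486726
= 0.7301


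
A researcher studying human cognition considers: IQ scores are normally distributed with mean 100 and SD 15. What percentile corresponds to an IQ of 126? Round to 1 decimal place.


z = (IQ - mean) / SD
z = (126 - 100) / 15 = 1.7333
Percentile = Phi(1.7333) * 100
Phi(1.7333) = 0.958479
= 95.8


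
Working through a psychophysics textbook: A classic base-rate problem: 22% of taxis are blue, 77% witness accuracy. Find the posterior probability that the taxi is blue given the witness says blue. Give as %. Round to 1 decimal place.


P(blue | says blue) = P(says blue | blue)*P(blue) / [P(says blue | blue)*P(blue) + P(says blue | not blue)*P(not blue)]
Numerator = 0.77 * 0.22 = 0.1694
False identification = 0.23 * 0.78 = 0.1794
P = 0.1694 / (0.1694 + 0.1794)
= 0.1694 / 0.3488
As percentage = 48.6


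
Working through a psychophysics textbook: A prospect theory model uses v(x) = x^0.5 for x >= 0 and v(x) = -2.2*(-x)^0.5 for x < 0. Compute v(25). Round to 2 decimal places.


Since x = 25 >= 0, use v(x) = x^0.5
25^0.5 = 5.0
v(25) = 5.00


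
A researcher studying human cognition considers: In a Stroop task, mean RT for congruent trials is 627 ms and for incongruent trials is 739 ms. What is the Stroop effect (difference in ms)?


Stroop effect = RT(incongruent) - RT(congruent)
= 739 - 627
= 112 ms


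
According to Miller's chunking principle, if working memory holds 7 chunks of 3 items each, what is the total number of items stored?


Total items = chunks * items_per_chunk
= 7 * 3
= 21


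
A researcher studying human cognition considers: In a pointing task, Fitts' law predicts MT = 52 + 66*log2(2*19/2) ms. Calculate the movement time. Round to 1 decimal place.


MT = 52 + 66 * log2(2*19/2)
2D/W = 19.0
log2(19.0) = 4.2479
MT = 52 + 66 * 4.2479
= 332.4 ms


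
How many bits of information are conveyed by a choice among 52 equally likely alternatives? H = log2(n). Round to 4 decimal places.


H = log2(n)
H = log2(52)
= 5.7004


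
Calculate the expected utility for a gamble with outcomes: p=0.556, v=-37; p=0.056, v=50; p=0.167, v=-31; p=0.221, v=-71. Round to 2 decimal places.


EU = sum(p_i * v_i)
0.556 * -37 = -20.572
0.056 * 50 = 2.8
0.167 * -31 = -5.177
0.221 * -71 = -15.691
EU = -20.572 + 2.8 + -5.177 + -15.691
= -38.64


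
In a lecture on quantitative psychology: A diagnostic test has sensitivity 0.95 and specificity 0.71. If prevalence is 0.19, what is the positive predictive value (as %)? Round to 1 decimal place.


PPV = (sens * prev) / (sens * prev + (1-spec) * (1-prev))
Numerator = 0.95 * 0.19 = 0.1805
P(positive and no disease) = (1 - spec) * (1 - prev) = (1 - 0.71) * (1 - 0.19) = 0.2349
Denominator = 0.1805 + 0.2349 = 0.4154
PPV = 0.1805 / 0.4154 = 0.434521
As percentage = 43.5


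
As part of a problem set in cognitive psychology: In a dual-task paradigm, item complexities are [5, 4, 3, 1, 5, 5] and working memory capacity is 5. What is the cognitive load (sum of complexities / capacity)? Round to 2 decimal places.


Total complexity = 5 + 4 + 3 + 1 + 5 + 5 = 23
Load = total / capacity = 23 / 5
= 4.60


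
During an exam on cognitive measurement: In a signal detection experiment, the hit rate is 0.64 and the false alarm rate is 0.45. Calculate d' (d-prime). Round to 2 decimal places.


d' = z(HR) - z(FAR)
z(0.64) = 0.3585
z(0.45) = -0.1257
d' = 0.3585 - -0.1257
= 0.48


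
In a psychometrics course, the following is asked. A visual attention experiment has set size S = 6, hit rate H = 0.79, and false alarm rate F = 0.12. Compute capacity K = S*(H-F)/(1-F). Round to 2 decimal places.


K = S * (H - F) / (1 - F)
H - F = 0.67
1 - F = 0.88
K = 6 * 0.67 / 0.88
= 4.57


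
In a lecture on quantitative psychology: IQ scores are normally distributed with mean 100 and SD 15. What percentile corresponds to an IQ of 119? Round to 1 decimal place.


z = (IQ - mean) / SD
z = (119 - 100) / 15 = 1.2667
Percentile = Phi(1.2667) * 100
Phi(1.2667) = 0.897369
= 89.7


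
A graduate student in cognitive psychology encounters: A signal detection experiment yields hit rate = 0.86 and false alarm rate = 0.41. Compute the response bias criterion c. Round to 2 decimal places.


c = -0.5 * (z(HR) + z(FAR))
z(0.86) = 1.0803
z(0.41) = -0.2275
c = -0.5 * (1.0803 + -0.2275)
= -0.5 * 0.8528
= -0.43


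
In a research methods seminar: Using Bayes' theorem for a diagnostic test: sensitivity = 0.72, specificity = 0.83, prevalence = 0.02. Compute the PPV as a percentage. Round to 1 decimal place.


PPV = (sens * prev) / (sens * prev + (1-spec) * (1-prev))
Numerator = 0.72 * 0.02 = 0.0144
P(positive and no disease) = (1 - spec) * (1 - prev) = (1 - 0.83) * (1 - 0.02) = 0.1666
Denominator = 0.0144 + 0.1666 = 0.181
PPV = 0.0144 / 0.181 = 0.079558
As percentage = 8.0


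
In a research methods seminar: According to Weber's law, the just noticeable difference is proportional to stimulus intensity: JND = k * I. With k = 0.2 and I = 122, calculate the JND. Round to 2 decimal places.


JND = k * I
JND = 0.2 * 122
= 24.40


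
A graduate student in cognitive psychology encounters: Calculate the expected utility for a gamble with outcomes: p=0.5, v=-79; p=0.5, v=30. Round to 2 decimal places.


EU = sum(p_i * v_i)
0.5 * -79 = -39.5
0.5 * 30 = 15.0
EU = -39.5 + 15.0
= -24.50


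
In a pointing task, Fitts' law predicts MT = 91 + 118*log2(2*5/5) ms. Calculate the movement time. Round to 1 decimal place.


MT = 91 + 118 * log2(2*5/5)
2D/W = 2.0
log2(2.0) = 1.0
MT = 91 + 118 * 1.0
= 209.0 ms


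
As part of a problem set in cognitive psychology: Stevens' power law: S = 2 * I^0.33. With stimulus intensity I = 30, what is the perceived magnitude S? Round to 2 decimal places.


S = 2 * 30^0.33
30^0.33 = 3.0722
S = 2 * 3.0722
= 6.14


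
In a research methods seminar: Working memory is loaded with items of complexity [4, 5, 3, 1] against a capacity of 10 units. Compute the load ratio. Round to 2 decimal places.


Total complexity = 4 + 5 + 3 + 1 = 13
Load = total / capacity = 13 / 10
= 1.30


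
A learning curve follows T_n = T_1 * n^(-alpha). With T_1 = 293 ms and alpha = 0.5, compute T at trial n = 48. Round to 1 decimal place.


T_n = 293 * 48^(-0.5)
48^(-0.5) = 0.144338
T_n = 293 * 0.144338
= 42.3 ms


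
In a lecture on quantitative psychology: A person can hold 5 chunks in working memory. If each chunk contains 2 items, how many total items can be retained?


Total items = chunks * items_per_chunk
= 5 * 2
= 10


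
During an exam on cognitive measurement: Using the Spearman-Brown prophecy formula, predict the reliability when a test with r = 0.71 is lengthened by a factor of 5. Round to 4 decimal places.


r_new = n*r / (1 + (n-1)*r)
Numerator = 5 * 0.71 = 3.55
Denominator = 1 + 4 * 0.71 = 3.84
r_new = 3.55 / 3.84
= 0.9245


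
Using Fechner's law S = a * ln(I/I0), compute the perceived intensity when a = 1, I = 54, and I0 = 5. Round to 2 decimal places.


S = 1 * ln(54/5)
I/I0 = 10.8
ln(10.8) = 2.3795
S = 1 * 2.3795
= 2.38


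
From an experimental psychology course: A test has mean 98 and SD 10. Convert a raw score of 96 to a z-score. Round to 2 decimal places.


z = (X - mu) / sigma
= (96 - 98) / 10
= -2 / 10
= -0.20


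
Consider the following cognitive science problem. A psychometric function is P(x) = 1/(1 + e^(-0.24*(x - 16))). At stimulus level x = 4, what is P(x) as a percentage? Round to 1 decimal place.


P(x) = 1/(1 + e^(-0.24*(4 - 16)))
Exponent = -0.24 * -12 = 2.88
e^(2.88) = 17.814273
P = 1/(1 + 17.814273) = 0.053151
Percentage = 5.3


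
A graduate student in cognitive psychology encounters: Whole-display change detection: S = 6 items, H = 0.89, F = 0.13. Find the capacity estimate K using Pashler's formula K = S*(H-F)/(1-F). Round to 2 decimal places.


K = S * (H - F) / (1 - F)
H - F = 0.76
1 - F = 0.87
K = 6 * 0.76 / 0.87
= 5.24


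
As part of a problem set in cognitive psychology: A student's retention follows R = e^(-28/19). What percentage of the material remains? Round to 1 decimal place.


R = e^(-t/S)
-t/S = -28/19 = -1.473684
R = e^(-1.473684) = 0.22908
Percentage = 0.22908 * 100
= 22.9


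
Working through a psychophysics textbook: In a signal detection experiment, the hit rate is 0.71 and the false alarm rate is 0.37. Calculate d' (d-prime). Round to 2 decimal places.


d' = z(HR) - z(FAR)
z(0.71) = 0.5534
z(0.37) = -0.3319
d' = 0.5534 - -0.3319
= 0.89


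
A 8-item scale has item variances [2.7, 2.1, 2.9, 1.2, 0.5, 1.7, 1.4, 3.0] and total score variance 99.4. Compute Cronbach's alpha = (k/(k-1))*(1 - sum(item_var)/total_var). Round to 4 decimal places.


alpha = (k/(k-1)) * (1 - sum(s_i^2)/s_total^2)
sum(item variances) = 15.5
k/(k-1) = 8/7 = 1.142857
1 - 15.5/99.4 = 1 - 0.155936 = 0.844064
alpha = 1.142857 * 0.844064
= 0.9646


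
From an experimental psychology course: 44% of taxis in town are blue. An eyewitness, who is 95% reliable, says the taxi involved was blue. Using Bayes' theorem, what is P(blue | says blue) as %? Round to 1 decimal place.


P(blue | says blue) = P(says blue | blue)*P(blue) / [P(says blue | blue)*P(blue) + P(says blue | not blue)*P(not blue)]
Numerator = 0.95 * 0.44 = 0.418
False identification = 0.05 * 0.56 = 0.028
P = 0.418 / (0.418 + 0.028)
= 0.418 / 0.446
As percentage = 93.7


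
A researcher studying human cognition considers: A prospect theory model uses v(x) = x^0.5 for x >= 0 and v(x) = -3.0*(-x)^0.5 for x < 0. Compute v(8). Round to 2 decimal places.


Since x = 8 >= 0, use v(x) = x^0.5
8^0.5 = 2.8284
v(8) = 2.83


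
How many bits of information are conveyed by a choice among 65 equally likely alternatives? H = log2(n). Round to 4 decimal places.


H = log2(n)
H = log2(65)
= 6.0224


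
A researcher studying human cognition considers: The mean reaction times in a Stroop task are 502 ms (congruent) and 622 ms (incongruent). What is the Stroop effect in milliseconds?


Stroop effect = RT(incongruent) - RT(congruent)
= 622 - 502
= 120 ms


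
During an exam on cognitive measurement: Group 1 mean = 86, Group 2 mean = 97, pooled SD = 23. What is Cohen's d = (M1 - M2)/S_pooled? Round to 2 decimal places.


Cohen's d = (M1 - M2) / S_pooled
= (86 - 97) / 23
= -11 / 23
= -0.48


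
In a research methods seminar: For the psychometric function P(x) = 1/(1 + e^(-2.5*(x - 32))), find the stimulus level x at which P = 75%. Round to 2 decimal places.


At P = 0.75: 0.75 = 1/(1 + e^(-k*(x-x0)))
Solving: e^(-k*(x-x0)) = 1/3
x = x0 + ln(3)/k
ln(3) = 1.0986
x = 32 + 1.0986/2.5
= 32 + 0.4394
= 32.44


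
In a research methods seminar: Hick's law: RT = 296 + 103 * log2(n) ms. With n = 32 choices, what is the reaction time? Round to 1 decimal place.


RT = 296 + 103 * log2(32)
log2(32) = 5.0
RT = 296 + 103 * 5.0
= 296 + 515.0
= 811.0 ms


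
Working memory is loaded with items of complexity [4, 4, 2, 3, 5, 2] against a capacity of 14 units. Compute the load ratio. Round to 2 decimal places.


Total complexity = 4 + 4 + 2 + 3 + 5 + 2 = 20
Load = total / capacity = 20 / 14
= 1.43


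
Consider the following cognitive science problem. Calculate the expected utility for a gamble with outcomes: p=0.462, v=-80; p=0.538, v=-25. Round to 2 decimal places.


EU = sum(p_i * v_i)
0.462 * -80 = -36.96
0.538 * -25 = -13.45
EU = -36.96 + -13.45
= -50.41


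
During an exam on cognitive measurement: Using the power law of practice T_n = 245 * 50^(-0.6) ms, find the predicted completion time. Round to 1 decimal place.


T_n = 245 * 50^(-0.6)
50^(-0.6) = 0.095635
T_n = 245 * 0.095635
= 23.4 ms


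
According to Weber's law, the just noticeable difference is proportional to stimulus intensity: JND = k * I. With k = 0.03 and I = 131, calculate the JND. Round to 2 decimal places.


JND = k * I
JND = 0.03 * 131
= 3.93


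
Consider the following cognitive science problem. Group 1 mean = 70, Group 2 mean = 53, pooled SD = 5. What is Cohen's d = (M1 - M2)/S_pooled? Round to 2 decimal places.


Cohen's d = (M1 - M2) / S_pooled
= (70 - 53) / 5
= 17 / 5
= 3.40


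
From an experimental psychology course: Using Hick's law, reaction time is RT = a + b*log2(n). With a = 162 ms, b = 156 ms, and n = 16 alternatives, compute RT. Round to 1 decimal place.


RT = 162 + 156 * log2(16)
log2(16) = 4.0
RT = 162 + 156 * 4.0
= 162 + 624.0
= 786.0 ms


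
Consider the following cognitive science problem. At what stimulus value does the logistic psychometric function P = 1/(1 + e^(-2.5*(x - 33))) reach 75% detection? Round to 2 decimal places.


At P = 0.75: 0.75 = 1/(1 + e^(-k*(x-x0)))
Solving: e^(-k*(x-x0)) = 1/3
x = x0 + ln(3)/k
ln(3) = 1.0986
x = 33 + 1.0986/2.5
= 33 + 0.4394
= 33.44


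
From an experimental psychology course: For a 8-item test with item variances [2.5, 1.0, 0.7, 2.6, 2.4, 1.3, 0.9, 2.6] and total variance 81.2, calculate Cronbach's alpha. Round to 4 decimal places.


alpha = (k/(k-1)) * (1 - sum(s_i^2)/s_total^2)
sum(item variances) = 14.0
k/(k-1) = 8/7 = 1.142857
1 - 14.0/81.2 = 1 - 0.172414 = 0.827586
alpha = 1.142857 * 0.827586
= 0.9458


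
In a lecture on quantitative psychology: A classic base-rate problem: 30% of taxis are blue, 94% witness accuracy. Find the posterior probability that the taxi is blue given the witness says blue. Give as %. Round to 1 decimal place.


P(blue | says blue) = P(says blue | blue)*P(blue) / [P(says blue | blue)*P(blue) + P(says blue | not blue)*P(not blue)]
Numerator = 0.94 * 0.3 = 0.282
False identification = 0.06 * 0.7 = 0.042
P = 0.282 / (0.282 + 0.042)
= 0.282 / 0.324
As percentage = 87.0


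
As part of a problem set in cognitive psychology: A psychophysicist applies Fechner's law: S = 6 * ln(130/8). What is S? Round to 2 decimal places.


S = 6 * ln(130/8)
I/I0 = 16.25
ln(16.25) = 2.7881
S = 6 * 2.7881
= 16.73


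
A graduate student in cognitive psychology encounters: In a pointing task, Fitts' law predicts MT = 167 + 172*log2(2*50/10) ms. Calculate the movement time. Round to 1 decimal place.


MT = 167 + 172 * log2(2*50/10)
2D/W = 10.0
log2(10.0) = 3.3219
MT = 167 + 172 * 3.3219
= 738.4 ms


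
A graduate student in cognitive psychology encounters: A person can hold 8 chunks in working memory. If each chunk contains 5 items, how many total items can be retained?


Total items = chunks * items_per_chunk
= 8 * 5
= 40


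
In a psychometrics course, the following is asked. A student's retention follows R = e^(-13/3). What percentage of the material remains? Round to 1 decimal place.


R = e^(-t/S)
-t/S = -13/3 = -4.333333
R = e^(-4.333333) = 0.013124
Percentage = 0.013124 * 100
= 1.3


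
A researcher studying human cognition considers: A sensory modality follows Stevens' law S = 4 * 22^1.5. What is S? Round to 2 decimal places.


S = 4 * 22^1.5
22^1.5 = 103.1891
S = 4 * 103.1891
= 412.76


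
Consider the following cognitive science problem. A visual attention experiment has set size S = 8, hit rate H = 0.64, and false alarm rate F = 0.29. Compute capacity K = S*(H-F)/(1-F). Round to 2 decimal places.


K = S * (H - F) / (1 - F)
H - F = 0.35
1 - F = 0.71
K = 8 * 0.35 / 0.71
= 3.94


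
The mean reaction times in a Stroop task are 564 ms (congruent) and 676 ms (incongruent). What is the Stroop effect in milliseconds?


Stroop effect = RT(incongruent) - RT(congruent)
= 676 - 564
= 112 ms


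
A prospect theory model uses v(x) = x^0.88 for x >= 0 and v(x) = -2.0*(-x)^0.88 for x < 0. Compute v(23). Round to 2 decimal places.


Since x = 23 >= 0, use v(x) = x^0.88
23^0.88 = 15.7878
v(23) = 15.79


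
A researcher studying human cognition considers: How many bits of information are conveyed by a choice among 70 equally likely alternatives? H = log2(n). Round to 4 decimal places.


H = log2(n)
H = log2(70)
= 6.1293


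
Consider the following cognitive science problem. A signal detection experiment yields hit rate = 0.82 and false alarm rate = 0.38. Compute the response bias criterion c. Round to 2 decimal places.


c = -0.5 * (z(HR) + z(FAR))
z(0.82) = 0.9154
z(0.38) = -0.3055
c = -0.5 * (0.9154 + -0.3055)
= -0.5 * 0.6099
= -0.30


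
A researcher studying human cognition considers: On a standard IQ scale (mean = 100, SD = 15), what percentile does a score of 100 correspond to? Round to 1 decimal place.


z = (IQ - mean) / SD
z = (100 - 100) / 15 = 0.0
Percentile = Phi(0.0) * 100
Phi(0.0) = 0.5
= 50.0


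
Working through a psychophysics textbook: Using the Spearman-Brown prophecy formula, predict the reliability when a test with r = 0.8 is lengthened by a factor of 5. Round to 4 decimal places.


r_new = n*r / (1 + (n-1)*r)
Numerator = 5 * 0.8 = 4.0
Denominator = 1 + 4 * 0.8 = 4.2
r_new = 4.0 / 4.2
= 0.9524


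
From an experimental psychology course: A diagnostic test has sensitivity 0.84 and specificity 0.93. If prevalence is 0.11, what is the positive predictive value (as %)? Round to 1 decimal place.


PPV = (sens * prev) / (sens * prev + (1-spec) * (1-prev))
Numerator = 0.84 * 0.11 = 0.0924
P(positive and no disease) = (1 - spec) * (1 - prev) = (1 - 0.93) * (1 - 0.11) = 0.0623
Denominator = 0.0924 + 0.0623 = 0.1547
PPV = 0.0924 / 0.1547 = 0.597285
As percentage = 59.7


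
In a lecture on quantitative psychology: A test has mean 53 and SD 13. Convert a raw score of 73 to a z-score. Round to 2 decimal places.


z = (X - mu) / sigma
= (73 - 53) / 13
= 20 / 13
= 1.54


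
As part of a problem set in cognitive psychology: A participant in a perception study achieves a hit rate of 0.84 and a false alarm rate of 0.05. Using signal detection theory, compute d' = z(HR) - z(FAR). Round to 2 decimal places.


d' = z(HR) - z(FAR)
z(0.84) = 0.9945
z(0.05) = -1.6449
d' = 0.9945 - -1.6449
= 2.64


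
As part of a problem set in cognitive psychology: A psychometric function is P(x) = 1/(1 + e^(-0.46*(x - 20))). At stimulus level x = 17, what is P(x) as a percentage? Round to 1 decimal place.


P(x) = 1/(1 + e^(-0.46*(17 - 20)))
Exponent = -0.46 * -3 = 1.38
e^(1.38) = 3.974902
P = 1/(1 + 3.974902) = 0.201009
Percentage = 20.1
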